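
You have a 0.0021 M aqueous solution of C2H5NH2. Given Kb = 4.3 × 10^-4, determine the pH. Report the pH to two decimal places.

C2H5NH2 + H2O ⇌ C2H5NH3+ + OH-
From the ICE table, Kb = [OH-]²/(0.0021 − [OH-]) = 4.3 × 10^-4.
[OH-] is not negligible relative to C₀; solve [OH-]² + 0.00043·[OH-] − 9.03e-07 = 0.
[OH-] = (−Kb + √(Kb² + 4·Kb·C₀))/2 = 7.59 × 10^-4 M
pOH = 3.12, so pH = 14.00 − pOH = 10.88

pH = 10.88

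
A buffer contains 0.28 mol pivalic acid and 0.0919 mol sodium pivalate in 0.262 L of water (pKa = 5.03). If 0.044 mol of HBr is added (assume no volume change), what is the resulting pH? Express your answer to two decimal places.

After neutralization: n((CH3)3CCOOH) = 0.324 mol, n((CH3)3CCOO-) = 0.0479 mol.
pH = pKa + log(n_(CH3)3CCOO-/n_(CH3)3CCOOH) = 5.03 + log(0.0479/0.324) = 5.03 + (-0.830)

pH = 4.20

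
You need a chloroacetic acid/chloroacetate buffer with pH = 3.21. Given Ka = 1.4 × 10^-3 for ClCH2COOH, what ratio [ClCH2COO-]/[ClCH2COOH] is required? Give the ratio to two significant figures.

ratio = 2.3

pKa = -log(1.4 × 10^-3) = 2.854
pH = pKa + log(r) ⇒ log(r) = 3.21 − 2.854 = +0.356
r = [ClCH2COO-]/[ClCH2COOH] = 10^(+0.356) = 2.27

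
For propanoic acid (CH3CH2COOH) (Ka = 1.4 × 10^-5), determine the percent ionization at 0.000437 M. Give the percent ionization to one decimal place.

16.4%

CH3CH2COOH ⇌ CH3CH2COO- + H+; let x = [H+] at equilibrium.
Ka = x²/(C₀ − x); solving the quadratic gives x = 7.15 × 10^-5 M.
% ionization = x/C₀ × 100% = 7.15 × 10^-5/0.000437 × 100% = 16.4%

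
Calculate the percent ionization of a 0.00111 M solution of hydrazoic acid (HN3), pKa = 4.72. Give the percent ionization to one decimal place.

HN3 ⇌ N3- + H+; let x = [H+] at equilibrium.
Ka = 10^(−4.72) = 1.91 × 10^-5
Ka = x²/(C₀ − x); solving the quadratic gives x = 1.36 × 10^-4 M.
% ionization = x/C₀ × 100% = 1.36 × 10^-4/0.00111 × 100% = 12.3%

12.3%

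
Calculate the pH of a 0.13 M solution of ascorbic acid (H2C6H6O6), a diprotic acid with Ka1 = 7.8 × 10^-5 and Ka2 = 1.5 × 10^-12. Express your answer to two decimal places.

pH = 2.50

Since Ka1 ≫ Ka2, the first ionization dominates [H+].
Ka1 = x²/(0.13 − x) = 7.8 × 10^-5
x ≈ √(7.8 × 10^-5 × 0.13) = 3.18 × 10^-3 M
pH = −log(3.18 × 10^-3) = 2.50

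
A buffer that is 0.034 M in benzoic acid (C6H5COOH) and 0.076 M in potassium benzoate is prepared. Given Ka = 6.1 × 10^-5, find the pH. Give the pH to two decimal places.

pH = 4.56

pKa = −log(6.1 × 10^-5) = 4.215
Using pH = pKa + log([base]/[acid]) with [base]/[acid] = 0.076/0.034:
pH = 4.215 + (+0.349) = 4.56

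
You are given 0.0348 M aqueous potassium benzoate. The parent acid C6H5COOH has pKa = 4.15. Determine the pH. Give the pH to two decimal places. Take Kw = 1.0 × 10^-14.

pH = 8.35

C6H5COO- is the conjugate base of the weak acid C6H5COOH.
Ka = 10^(−4.15) = 7.08 × 10^-5
Kb = Kw/Ka = 1.0×10^-14 / 7.08 × 10^-5 = 1.41 × 10^-10
Let x = [OH-] at equilibrium. Kb = x²/(0.0348 − x).
Since Kb ≪ C₀, x ≈ √(Kb·C₀) = 2.22 × 10^-6 M.
pOH = 5.65, so pH = 14.00 − pOH = 8.35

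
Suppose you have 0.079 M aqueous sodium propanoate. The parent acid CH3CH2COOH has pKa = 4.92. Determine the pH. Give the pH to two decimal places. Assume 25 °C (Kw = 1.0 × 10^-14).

CH3CH2COO- is the conjugate base of the weak acid CH3CH2COOH.
Ka = 10^(−4.92) = 1.20 × 10^-5
Kb = Kw/Ka = 1.0×10^-14 / 1.20 × 10^-5 = 8.33 × 10^-10
From the ICE table, Kb = [OH-]²/(0.079 − [OH-]) = 8.33 × 10^-10.
Neglecting [OH-] in the denominator: [OH-] = √(8.33 × 10^-10 × 0.079) = 8.11 × 10^-6 M
([OH-]/C₀ = 0.01% < 5%, so the approximation holds.)
pOH = 5.09, so pH = 14.00 − pOH = 8.91

pH = 8.91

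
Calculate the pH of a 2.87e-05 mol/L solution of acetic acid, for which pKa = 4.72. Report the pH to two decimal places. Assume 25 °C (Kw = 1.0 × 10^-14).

pH = 4.80

CH3COOH ⇌ CH3COO- + H+
Ka = 10^(−4.72) = 1.91 × 10^-5
From the ICE table, Ka = [H+]²/(2.87e-05 − [H+]) = 1.91 × 10^-5.
The 5% rule fails; solving [H+]² + Ka·[H+] − Ka·C₀ = 0 exactly:
[H+] = (−Ka + √(Ka² + 4·Ka·C₀))/2 = 1.57 × 10^-5 M
pH = −log[H+] = −log(1.57 × 10^-5) = 4.80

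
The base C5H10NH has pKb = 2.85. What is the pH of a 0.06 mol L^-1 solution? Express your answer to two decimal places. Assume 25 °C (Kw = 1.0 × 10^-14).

C5H10NH + H2O ⇌ C5H10NH2+ + OH-
Kb = 10^(−2.85) = 1.41 × 10^-3
Kb = [OH-]²/(0.06 − [OH-]) = 1.41 × 10^-3
Here C₀/Kb ≈ 42.6, so the small-[OH-] approximation fails. Use the quadratic:
[OH-] = [−0.00141 + √(0.00141² + 0.000338)]/2 = 8.52 × 10^-3 M
pOH = 2.07, so pH = 14.00 − pOH = 11.93

pH = 11.93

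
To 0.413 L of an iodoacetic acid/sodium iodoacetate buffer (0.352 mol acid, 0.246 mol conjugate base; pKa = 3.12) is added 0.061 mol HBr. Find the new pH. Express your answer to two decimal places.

After neutralization: n(ICH2COOH) = 0.413 mol, n(ICH2COO-) = 0.185 mol.
Henderson–Hasselbalch with mole ratio 0.185/0.413: pH = 3.12 + (-0.349)

pH = 2.77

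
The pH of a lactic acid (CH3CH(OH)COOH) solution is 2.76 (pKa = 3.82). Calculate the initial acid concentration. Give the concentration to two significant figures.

C₀ = 2.2 × 10^-2 M

[H+] = 10^(-2.76) = 1.74 × 10^-3 M = x
Ka = 10^(−3.82) = 1.51 × 10^-4
Ka = x²/(C₀ − x) ⇒ C₀ = x + x²/Ka
C₀ = 1.74 × 10^-3 + (1.74 × 10^-3)²/(1.51 × 10^-4) = 2.18 × 10^-2 M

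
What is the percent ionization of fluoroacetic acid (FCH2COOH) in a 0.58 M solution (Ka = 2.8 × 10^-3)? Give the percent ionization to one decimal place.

6.7%

FCH2COOH ⇌ FCH2COO- + H+; let x = [H+] at equilibrium.
Solve x² + 0.0028x − 0.00162 = 0 → x = 3.89 × 10^-2 M
Fraction ionized = 3.89 × 10^-2 / 0.58 = 0.0671 → 6.7%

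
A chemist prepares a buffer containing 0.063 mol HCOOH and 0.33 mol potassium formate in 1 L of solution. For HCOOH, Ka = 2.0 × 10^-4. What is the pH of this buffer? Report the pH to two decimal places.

pH = 4.42

pKa = −log(2.0 × 10^-4) = 3.699
pH = pKa + log([A⁻]/[HA]) = 3.699 + log(0.33/0.063)
pH = 3.699 + (+0.719) = 4.42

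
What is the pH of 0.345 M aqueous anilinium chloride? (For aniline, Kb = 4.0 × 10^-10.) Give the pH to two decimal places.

C6H5NH3+ is the conjugate acid of the weak base C6H5NH2.
Ka = Kw/Kb = 1.0×10^-14 / 4.0 × 10^-10 = 2.50 × 10^-5
Ka = [H+]²/(0.345 − [H+]) = 2.50 × 10^-5
Neglecting [H+] in the denominator: [H+] = √(2.50 × 10^-5 × 0.345) = 2.94 × 10^-3 M
pH = −log(2.94 × 10^-3) = 2.53

pH = 2.53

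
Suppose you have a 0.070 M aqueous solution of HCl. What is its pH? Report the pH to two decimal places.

HCl is a strong acid and dissociates completely, so [H+] = 0.070 M.
pH = -log(0.07) = 1.15

pH = 1.15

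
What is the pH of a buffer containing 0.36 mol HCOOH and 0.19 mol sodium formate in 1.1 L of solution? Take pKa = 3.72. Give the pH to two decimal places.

pH = pKa + log([A⁻]/[HA]) = 3.72 + log(0.19/0.36)
pH = 3.72 + (-0.278) = 3.44

pH = 3.44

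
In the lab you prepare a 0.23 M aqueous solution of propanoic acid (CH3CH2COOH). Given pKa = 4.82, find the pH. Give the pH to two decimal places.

pH = 2.73

CH3CH2COOH ⇌ CH3CH2COO- + H+
Ka = 10^(−4.82) = 1.51 × 10^-5
From the ICE table, Ka = [H+]²/(0.23 − [H+]) = 1.51 × 10^-5.
Neglecting [H+] in the denominator: [H+] = √(1.51 × 10^-5 × 0.23) = 1.86 × 10^-3 M
pH = −log[H+] = −log(1.86 × 10^-3) = 2.73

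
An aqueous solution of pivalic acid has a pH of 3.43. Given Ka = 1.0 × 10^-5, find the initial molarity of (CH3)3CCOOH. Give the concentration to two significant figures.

C₀ = 1.4 × 10^-2 M

[H+] = 10^(-3.43) = 3.72 × 10^-4 M = x
Ka = x²/(C₀ − x) ⇒ C₀ = x + x²/Ka
C₀ = 3.72 × 10^-4 + (3.72 × 10^-4)²/(1.0 × 10^-5) = 1.42 × 10^-2 M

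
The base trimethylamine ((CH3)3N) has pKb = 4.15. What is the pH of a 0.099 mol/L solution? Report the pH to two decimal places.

pH = 11.42

(CH3)3N + H2O ⇌ (CH3)3NH+ + OH-
Kb = 10^(−4.15) = 7.08 × 10^-5
From the ICE table, Kb = [OH-]²/(0.099 − [OH-]) = 7.08 × 10^-5.
Neglecting [OH-] in the denominator: [OH-] = √(7.08 × 10^-5 × 0.099) = 2.65 × 10^-3 M
pOH = −log(2.65 × 10^-3) = 2.58; pH = 14.00 − 2.58 = 11.42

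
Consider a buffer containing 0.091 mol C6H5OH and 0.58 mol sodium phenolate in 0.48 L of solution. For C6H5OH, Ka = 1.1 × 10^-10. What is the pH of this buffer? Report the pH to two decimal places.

pH = 10.76

pKa = −log(1.1 × 10^-10) = 9.959
Using pH = pKa + log([base]/[acid]) with [base]/[acid] = 0.58/0.091:
pH = 9.959 + (+0.804) = 10.76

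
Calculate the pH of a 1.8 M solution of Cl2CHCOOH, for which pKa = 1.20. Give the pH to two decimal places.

pH = 0.51

Cl2CHCOOH ⇌ Cl2CHCOO- + H+
Ka = 10^(−1.20) = 6.31 × 10^-2
Let x = [H+] at equilibrium. Ka = x²/(1.8 − x).
The 5% rule fails; solving x² + Ka·x − Ka·C₀ = 0 exactly:
x = (−Ka + √(Ka² + 4·Ka·C₀))/2 = 3.07 × 10^-1 M
pH = −log[H+] = −log(3.07 × 10^-1) = 0.51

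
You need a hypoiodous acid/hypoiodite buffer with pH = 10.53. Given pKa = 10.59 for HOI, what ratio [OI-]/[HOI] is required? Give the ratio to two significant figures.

pH = pKa + log(r) ⇒ log(r) = 10.53 − 10.59 = -0.06
r = [OI-]/[HOI] = 10^(-0.06) = 0.871

ratio = 0.87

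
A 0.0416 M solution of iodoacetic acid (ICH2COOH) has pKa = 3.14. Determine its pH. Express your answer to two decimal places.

ICH2COOH ⇌ ICH2COO- + H+
Ka = 10^(−3.14) = 7.24 × 10^-4
Ka = [H+]²/(0.0416 − [H+]) = 7.24 × 10^-4
Here C₀/Ka ≈ 57.5, so the small-[H+] approximation fails. Use the quadratic:
[H+] = [−0.000724 + √(0.000724² + 0.00012)]/2 = 5.14 × 10^-3 M
pH = −log[H+] = −log(5.14 × 10^-3) = 2.29

pH = 2.29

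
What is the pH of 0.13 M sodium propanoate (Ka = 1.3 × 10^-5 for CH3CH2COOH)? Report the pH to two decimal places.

pH = 9.00

CH3CH2COO- is the conjugate base of the weak acid CH3CH2COOH.
Kb = Kw/Ka = 1.0×10^-14 / 1.3 × 10^-5 = 7.69 × 10^-10
Kb = [OH-]²/(0.13 − [OH-]) = 7.69 × 10^-10
Neglecting [OH-] in the denominator: [OH-] = √(7.69 × 10^-10 × 0.13) = 1.00 × 10^-5 M
pOH = −log(1.00 × 10^-5) = 5.00; pH = 14.00 − 5.00 = 9.00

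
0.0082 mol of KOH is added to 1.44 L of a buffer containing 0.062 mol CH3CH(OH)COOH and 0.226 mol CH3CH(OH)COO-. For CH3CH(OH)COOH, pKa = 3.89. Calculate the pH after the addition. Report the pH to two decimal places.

OH- converts CH3CH(OH)COOH to CH3CH(OH)COO-: CH3CH(OH)COOH → 0.0538 mol, CH3CH(OH)COO- → 0.234 mol.
pH = pKa + log([A⁻]/[HA]) = 3.89 + log(0.234/0.0538) = 3.89 +0.638

pH = 4.53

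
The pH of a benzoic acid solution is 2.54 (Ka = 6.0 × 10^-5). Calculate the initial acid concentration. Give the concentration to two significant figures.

[H+] = 10^(-2.54) = 2.88 × 10^-3 M = x
Ka = x²/(C₀ − x) ⇒ C₀ = x + x²/Ka
C₀ = 2.88 × 10^-3 + (2.88 × 10^-3)²/(6.0 × 10^-5) = 1.41 × 10^-1 M

C₀ = 1.4 × 10^-1 M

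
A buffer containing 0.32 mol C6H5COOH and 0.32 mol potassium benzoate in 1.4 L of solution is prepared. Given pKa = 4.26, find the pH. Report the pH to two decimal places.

pH = pKa + log([A⁻]/[HA]) = 4.26 + log(0.32/0.32)
pH = 4.26 + (+0.000) = 4.26

pH = 4.26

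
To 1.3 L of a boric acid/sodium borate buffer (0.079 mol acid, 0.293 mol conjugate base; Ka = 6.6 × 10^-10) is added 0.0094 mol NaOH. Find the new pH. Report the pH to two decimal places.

After neutralization: n(B(OH)3) = 0.0696 mol, n(B(OH)4-) = 0.302 mol.
pKa = −log(6.6 × 10^-10) = 9.180
pH = pKa + log(n_B(OH)4-/n_B(OH)3) = 9.180 + log(0.302/0.0696) = 9.180 + (+0.637)

pH = 9.82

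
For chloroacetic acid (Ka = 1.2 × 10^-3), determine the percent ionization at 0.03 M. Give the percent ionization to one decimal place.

ClCH2COOH ⇌ ClCH2COO- + H+; let x = [H+] at equilibrium.
Ka = x²/(C₀ − x); solving the quadratic gives x = 5.43 × 10^-3 M.
Fraction ionized = 5.43 × 10^-3 / 0.03 = 0.1810 → 18.1%

18.1%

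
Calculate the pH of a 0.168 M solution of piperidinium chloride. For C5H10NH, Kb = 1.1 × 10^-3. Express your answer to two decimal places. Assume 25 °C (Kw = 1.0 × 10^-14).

C5H10NH2+ is the conjugate acid of the weak base C5H10NH.
Ka = Kw/Kb = 1.0×10^-14 / 1.1 × 10^-3 = 9.09 × 10^-12
Ka = [H+]²/(0.168 − [H+]) = 9.09 × 10^-12
Assume [H+] ≪ 0.168: [H+] ≈ √(9.09 × 10^-12 × 0.168) = 1.24 × 10^-6 M
pH = −log[H+] = −log(1.24 × 10^-6) = 5.91

pH = 5.91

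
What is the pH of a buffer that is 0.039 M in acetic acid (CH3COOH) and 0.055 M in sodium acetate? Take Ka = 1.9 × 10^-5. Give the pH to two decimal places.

pKa = −log(1.9 × 10^-5) = 4.721
Using pH = pKa + log([base]/[acid]) with [base]/[acid] = 0.055/0.039:
pH = 4.721 + (+0.149) = 4.87

pH = 4.87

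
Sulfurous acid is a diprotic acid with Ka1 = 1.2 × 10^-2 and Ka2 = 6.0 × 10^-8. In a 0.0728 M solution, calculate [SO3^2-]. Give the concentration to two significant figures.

First ionization gives [H+] ≈ [HSO3-] = 2.42 × 10^-2 M.
Second step: Ka2 = [H+][SO3^2-]/[HSO3-] ≈ [SO3^2-] (since [H+] ≈ [HSO3-]).
So [SO3^2-] ≈ Ka2.

6.0 × 10^-8 M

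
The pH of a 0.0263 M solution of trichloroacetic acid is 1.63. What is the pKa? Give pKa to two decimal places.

pKa = 0.72

[H+] = 10^(-1.63) = 2.34 × 10^-2 M
At equilibrium [HA] = 0.0263 − 2.34 × 10^-2 = 2.90 × 10^-3 M
Ka = [H+][A-]/[HA] = (2.34 × 10^-2)² / 2.90 × 10^-3 = 1.89 × 10^-1
pKa = -log(1.89 × 10^-1) = 0.72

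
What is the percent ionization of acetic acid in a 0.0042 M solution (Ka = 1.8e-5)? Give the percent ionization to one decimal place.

6.3%

CH3COOH ⇌ CH3COO- + H+; let x = [H+] at equilibrium.
Ka = x²/(C₀ − x); solving the quadratic gives x = 2.66 × 10^-4 M.
% ionization = x/C₀ × 100% = 2.66 × 10^-4/0.0042 × 100% = 6.3%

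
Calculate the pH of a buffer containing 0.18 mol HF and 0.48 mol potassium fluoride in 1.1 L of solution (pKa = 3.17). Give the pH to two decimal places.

pH = pKa + log([A⁻]/[HA]) = 3.17 + log(0.48/0.18)
pH = 3.17 + (+0.426) = 3.60

pH = 3.60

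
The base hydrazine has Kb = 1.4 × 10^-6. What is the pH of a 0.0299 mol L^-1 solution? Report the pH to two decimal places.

pH = 10.31

N2H4 + H2O ⇌ N2H5+ + OH-
From the ICE table, Kb = x²/(0.0299 − x) = 1.4 × 10^-6.
Since Kb ≪ C₀, x ≈ √(Kb·C₀) = 2.05 × 10^-4 M.
Check: 0.68% ionized — well under 5%, approximation valid.
pOH = −log(2.05 × 10^-4) = 3.69; pH = 14.00 − 3.69 = 10.31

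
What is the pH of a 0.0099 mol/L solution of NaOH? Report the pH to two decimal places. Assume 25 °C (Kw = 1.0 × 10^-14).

pH = 12.00

NaOH is a strong base; [OH-] = 0.0099 M.
pOH = -log(0.0099) = 2.00
pH = 14.00 - 2.00 = 12.00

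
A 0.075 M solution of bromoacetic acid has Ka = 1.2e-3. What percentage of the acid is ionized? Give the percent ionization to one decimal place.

BrCH2COOH ⇌ BrCH2COO- + H+; let x = [H+] at equilibrium.
Ka = x²/(C₀ − x); solving the quadratic gives x = 8.91 × 10^-3 M.
Fraction ionized = 8.91 × 10^-3 / 0.075 = 0.1188 → 11.9%

11.9%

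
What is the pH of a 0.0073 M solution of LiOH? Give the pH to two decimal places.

pH = 11.86

LiOH is a strong base; [OH-] = 0.0073 M.
pOH = -log(0.0073) = 2.14
pH = 14.00 - 2.14 = 11.86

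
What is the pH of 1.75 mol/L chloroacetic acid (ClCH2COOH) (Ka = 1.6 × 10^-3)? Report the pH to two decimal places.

ClCH2COOH ⇌ ClCH2COO- + H+
From the ICE table, Ka = x²/(1.75 − x) = 1.6 × 10^-3.
Since Ka ≪ C₀, x ≈ √(Ka·C₀) = 5.29 × 10^-2 M.
Check: 3% ionized — well under 5%, approximation valid.
pH = −log[H+] = −log(5.29 × 10^-2) = 1.28

pH = 1.28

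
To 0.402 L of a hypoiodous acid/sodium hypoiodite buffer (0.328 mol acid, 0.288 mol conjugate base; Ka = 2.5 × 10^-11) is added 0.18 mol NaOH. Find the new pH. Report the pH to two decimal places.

pH = 11.10

After neutralization: n(HOI) = 0.148 mol, n(OI-) = 0.468 mol.
pKa = −log(2.5 × 10^-11) = 10.602
Henderson–Hasselbalch with mole ratio 0.468/0.148: pH = 10.602 + (+0.500)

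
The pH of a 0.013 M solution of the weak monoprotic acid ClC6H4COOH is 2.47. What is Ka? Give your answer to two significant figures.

Ka = 1.2 × 10^-3

[H+] = 10^(-2.47) = 3.39 × 10^-3 M
At equilibrium [HA] = 0.013 − 3.39 × 10^-3 = 9.61 × 10^-3 M
Ka = [H+][A-]/[HA] = (3.39 × 10^-3)² / 9.61 × 10^-3 = 1.2 × 10^-3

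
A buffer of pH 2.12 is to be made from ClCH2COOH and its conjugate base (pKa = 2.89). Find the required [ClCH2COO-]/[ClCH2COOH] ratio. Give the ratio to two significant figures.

ratio = 0.17

pH = pKa + log(r) ⇒ log(r) = 2.12 − 2.89 = -0.77
r = [ClCH2COO-]/[ClCH2COOH] = 10^(-0.77) = 0.17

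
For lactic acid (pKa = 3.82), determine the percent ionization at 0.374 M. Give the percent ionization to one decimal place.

2.0%

CH3CH(OH)COOH ⇌ CH3CH(OH)COO- + H+; let x = [H+] at equilibrium.
Ka = 10^(−3.82) = 1.51 × 10^-4
x ≈ √(Ka·C₀) = √(1.51 × 10^-4 × 0.374) = 7.51 × 10^-3 M
Fraction ionized = 7.51 × 10^-3 / 0.374 = 0.0201 → 2.0%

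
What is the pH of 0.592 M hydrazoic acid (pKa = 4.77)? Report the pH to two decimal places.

pH = 2.50

HN3 ⇌ N3- + H+
Ka = 10^(−4.77) = 1.70 × 10^-5
Let x = [H+] at equilibrium. Ka = x²/(0.592 − x).
Since Ka ≪ C₀, x ≈ √(Ka·C₀) = 3.17 × 10^-3 M.
pH = −log(3.17 × 10^-3) = 2.50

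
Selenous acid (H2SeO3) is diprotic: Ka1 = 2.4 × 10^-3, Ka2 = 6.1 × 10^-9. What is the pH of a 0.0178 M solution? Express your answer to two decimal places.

pH = 2.26

Since Ka1 ≫ Ka2, the first ionization dominates [H+].
Ka1 = x²/(0.0178 − x) = 2.4 × 10^-3
Solving the quadratic: x = (−Ka1 + √(Ka1² + 4·Ka1·C₀))/2 = 5.45 × 10^-3 M
pH = −log(5.45 × 10^-3) = 2.26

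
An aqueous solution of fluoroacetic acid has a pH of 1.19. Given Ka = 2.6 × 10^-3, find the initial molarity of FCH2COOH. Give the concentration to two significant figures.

C₀ = 1.7 M

[H+] = 10^(-1.19) = 6.46 × 10^-2 M = x
Ka = x²/(C₀ − x) ⇒ C₀ = x + x²/Ka
C₀ = 6.46 × 10^-2 + (6.46 × 10^-2)²/(2.6 × 10^-3) = 1.67 M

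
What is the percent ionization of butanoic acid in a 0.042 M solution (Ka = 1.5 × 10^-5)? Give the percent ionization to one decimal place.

1.9%

CH3(CH2)2COOH ⇌ CH3(CH2)2COO- + H+; let x = [H+] at equilibrium.
x ≈ √(Ka·C₀) = √(1.5 × 10^-5 × 0.042) = 7.94 × 10^-4 M
Fraction ionized = 7.94 × 10^-4 / 0.042 = 0.0189 → 1.9%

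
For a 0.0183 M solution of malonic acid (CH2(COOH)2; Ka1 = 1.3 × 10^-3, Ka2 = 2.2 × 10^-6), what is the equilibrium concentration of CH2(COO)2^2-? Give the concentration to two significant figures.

2.2 × 10^-6 M

First ionization gives [H+] ≈ [CH2(COOH)COO-] = 4.27 × 10^-3 M.
Second step: Ka2 = [H+][CH2(COO)2^2-]/[CH2(COOH)COO-] ≈ [CH2(COO)2^2-] (since [H+] ≈ [CH2(COOH)COO-]).
So [CH2(COO)2^2-] ≈ Ka2.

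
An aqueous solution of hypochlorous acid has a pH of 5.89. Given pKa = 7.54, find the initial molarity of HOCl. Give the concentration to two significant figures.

C₀ = 5.9 × 10^-5 M

[H+] = 10^(-5.89) = 1.29 × 10^-6 M = x
Ka = 10^(−7.54) = 2.88 × 10^-8
Ka = x²/(C₀ − x) ⇒ C₀ = x + x²/Ka
C₀ = 1.29 × 10^-6 + (1.29 × 10^-6)²/(2.88 × 10^-8) = 5.91 × 10^-5 M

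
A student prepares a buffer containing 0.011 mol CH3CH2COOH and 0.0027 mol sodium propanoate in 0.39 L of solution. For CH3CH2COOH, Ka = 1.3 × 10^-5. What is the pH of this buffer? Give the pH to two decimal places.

pKa = −log(1.3 × 10^-5) = 4.886
Using pH = pKa + log([base]/[acid]) with [base]/[acid] = 0.0027/0.011:
pH = 4.886 + (-0.610) = 4.28

pH = 4.28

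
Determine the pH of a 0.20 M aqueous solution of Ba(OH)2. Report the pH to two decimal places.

Ba(OH)2 is a strong base (each formula unit releases 2 OH-); [OH-] = 0.4 M.
pOH = -log(0.4) = 0.40
pH = 14.00 - 0.40 = 13.60

pH = 13.60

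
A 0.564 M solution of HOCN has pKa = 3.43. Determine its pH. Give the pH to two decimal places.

HOCN ⇌ OCN- + H+
Ka = 10^(−3.43) = 3.72 × 10^-4
Ka = x²/(0.564 − x) = 3.72 × 10^-4
Assume x ≪ 0.564: x ≈ √(3.72 × 10^-4 × 0.564) = 1.45 × 10^-2 M
Check: 2.6% ionized — well under 5%, approximation valid.
pH = −log(1.45 × 10^-2) = 1.84

pH = 1.84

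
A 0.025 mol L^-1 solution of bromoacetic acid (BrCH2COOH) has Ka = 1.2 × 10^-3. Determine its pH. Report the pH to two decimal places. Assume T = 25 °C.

pH = 2.31

BrCH2COOH ⇌ BrCH2COO- + H+
Let x = [H+] at equilibrium. Ka = x²/(0.025 − x).
The 5% rule fails; solving x² + Ka·x − Ka·C₀ = 0 exactly:
x = [−0.0012 + √(0.0012² + 0.00012)]/2 = 4.91 × 10^-3 M
pH = −log[H+] = −log(4.91 × 10^-3) = 2.31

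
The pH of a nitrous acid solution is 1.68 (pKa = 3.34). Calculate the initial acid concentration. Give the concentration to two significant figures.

C₀ = 9.8 × 10^-1 M

[H+] = 10^(-1.68) = 2.09 × 10^-2 M = x
Ka = 10^(−3.34) = 4.57 × 10^-4
Ka = x²/(C₀ − x) ⇒ C₀ = x + x²/Ka
C₀ = 2.09 × 10^-2 + (2.09 × 10^-2)²/(4.57 × 10^-4) = 9.77 × 10^-1 M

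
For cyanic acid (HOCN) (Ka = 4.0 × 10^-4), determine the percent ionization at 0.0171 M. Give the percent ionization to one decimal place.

HOCN ⇌ OCN- + H+; let x = [H+] at equilibrium.
Solve x² + 0.0004x − 6.84e-06 = 0 → x = 2.42 × 10^-3 M
Fraction ionized = 2.42 × 10^-3 / 0.0171 = 0.1415 → 14.2%

14.2%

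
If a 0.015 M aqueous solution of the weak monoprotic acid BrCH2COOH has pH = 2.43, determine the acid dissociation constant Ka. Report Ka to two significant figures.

[H+] = 10^(-2.43) = 3.72 × 10^-3 M
At equilibrium [HA] = 0.015 − 3.72 × 10^-3 = 1.13 × 10^-2 M
Ka = [H+][A-]/[HA] = (3.72 × 10^-3)² / 1.13 × 10^-2 = 1.2 × 10^-3

Ka = 1.2 × 10^-3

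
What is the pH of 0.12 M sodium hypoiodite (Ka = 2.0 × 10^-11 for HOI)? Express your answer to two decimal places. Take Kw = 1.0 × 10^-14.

OI- is the conjugate base of the weak acid HOI.
Kb = Kw/Ka = 1.0×10^-14 / 2.0 × 10^-11 = 5.00 × 10^-4
Kb = x²/(0.12 − x) = 5.00 × 10^-4
Here C₀/Kb ≈ 240, so the small-x approximation fails. Use the quadratic:
x = (−Kb + √(Kb² + 4·Kb·C₀))/2 = 7.50 × 10^-3 M
pOH = 2.12, so pH = 14.00 − pOH = 11.88

pH = 11.88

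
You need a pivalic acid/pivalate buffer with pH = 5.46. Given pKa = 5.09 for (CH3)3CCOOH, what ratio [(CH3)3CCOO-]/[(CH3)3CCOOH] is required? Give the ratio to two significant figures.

ratio = 2.3

pH = pKa + log(r) ⇒ log(r) = 5.46 − 5.09 = +0.37
r = [(CH3)3CCOO-]/[(CH3)3CCOOH] = 10^(+0.37) = 2.34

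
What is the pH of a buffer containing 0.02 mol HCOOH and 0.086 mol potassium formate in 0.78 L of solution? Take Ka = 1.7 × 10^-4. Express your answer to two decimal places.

pKa = −log(1.7 × 10^-4) = 3.770
Using pH = pKa + log([base]/[acid]) with [base]/[acid] = 0.086/0.02:
pH = 3.770 + (+0.633) = 4.40

pH = 4.40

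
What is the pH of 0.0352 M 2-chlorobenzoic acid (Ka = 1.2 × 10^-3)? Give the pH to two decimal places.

pH = 2.23

ClC6H4COOH ⇌ ClC6H4COO- + H+
Ka = x²/(0.0352 − x) = 1.2 × 10^-3
Here C₀/Ka ≈ 29.3, so the small-x approximation fails. Use the quadratic:
x = (−Ka + √(Ka² + 4·Ka·C₀))/2 = 5.93 × 10^-3 M
pH = −log[H+] = −log(5.93 × 10^-3) = 2.23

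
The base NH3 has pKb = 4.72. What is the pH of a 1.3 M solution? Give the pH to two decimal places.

NH3 + H2O ⇌ NH4+ + OH-
Kb = 10^(−4.72) = 1.91 × 10^-5
Kb = x²/(1.3 − x) = 1.91 × 10^-5
Since Kb ≪ C₀, x ≈ √(Kb·C₀) = 4.98 × 10^-3 M.
Check: 0.38% ionized — well under 5%, approximation valid.
pOH = −log(4.98 × 10^-3) = 2.30; pH = 14.00 − 2.30 = 11.70

pH = 11.70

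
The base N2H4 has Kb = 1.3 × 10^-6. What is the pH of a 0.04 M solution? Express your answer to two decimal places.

N2H4 + H2O ⇌ N2H5+ + OH-
From the ICE table, Kb = [OH-]²/(0.04 − [OH-]) = 1.3 × 10^-6.
Since Kb ≪ C₀, [OH-] ≈ √(Kb·C₀) = 2.28 × 10^-4 M.
([OH-]/C₀ = 0.57% < 5%, so the approximation holds.)
pOH = −log(2.28 × 10^-4) = 3.64; pH = 14.00 − 3.64 = 10.36

pH = 10.36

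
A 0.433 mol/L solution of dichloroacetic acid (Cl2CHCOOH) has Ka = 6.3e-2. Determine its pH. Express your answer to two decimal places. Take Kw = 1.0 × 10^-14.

Cl2CHCOOH ⇌ Cl2CHCOO- + H+
From the ICE table, Ka = x²/(0.433 − x) = 6.3 × 10^-2.
x is not negligible relative to C₀; solve x² + 0.063·x − 0.0273 = 0.
x = (−Ka + √(Ka² + 4·Ka·C₀))/2 = 1.37 × 10^-1 M
pH = −log[H+] = −log(1.37 × 10^-1) = 0.86

pH = 0.86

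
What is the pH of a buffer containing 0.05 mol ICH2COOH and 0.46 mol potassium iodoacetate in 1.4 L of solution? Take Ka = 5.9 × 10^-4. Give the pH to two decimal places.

pH = 4.19

pKa = −log(5.9 × 10^-4) = 3.229
Using pH = pKa + log([base]/[acid]) with [base]/[acid] = 0.46/0.05:
pH = 3.229 + (+0.964) = 4.19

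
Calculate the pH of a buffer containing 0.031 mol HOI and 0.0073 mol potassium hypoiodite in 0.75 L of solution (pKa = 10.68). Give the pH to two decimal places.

pH = 10.05

Henderson–Hasselbalch: pH = pKa + log([OI-]/[HOI]) = 10.68 + log(0.0073/0.031)
pH = 10.68 + (-0.628) = 10.05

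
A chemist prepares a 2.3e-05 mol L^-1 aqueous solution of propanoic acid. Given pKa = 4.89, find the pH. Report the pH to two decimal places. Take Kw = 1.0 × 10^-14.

CH3CH2COOH ⇌ CH3CH2COO- + H+
Ka = 10^(−4.89) = 1.29 × 10^-5
Ka = x²/(2.3e-05 − x) = 1.29 × 10^-5
x is not negligible relative to C₀; solve x² + 1.29e-05·x − 2.97e-10 = 0.
x = (−Ka + √(Ka² + 4·Ka·C₀))/2 = 1.19 × 10^-5 M
pH = −log(1.19 × 10^-5) = 4.92

pH = 4.92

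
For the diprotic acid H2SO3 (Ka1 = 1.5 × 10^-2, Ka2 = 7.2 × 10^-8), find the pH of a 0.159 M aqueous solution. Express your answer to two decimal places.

pH = 1.38

Ka1 ≫ Ka2, so treat the first dissociation as the only significant source of H+.
Ka1 = x²/(0.159 − x) = 1.5 × 10^-2
Solving the quadratic: x = (−Ka1 + √(Ka1² + 4·Ka1·C₀))/2 = 4.19 × 10^-2 M
pH = −log(4.19 × 10^-2) = 1.38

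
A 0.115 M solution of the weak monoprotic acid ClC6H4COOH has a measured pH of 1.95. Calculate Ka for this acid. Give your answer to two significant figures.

Ka = 1.2 × 10^-3

[H+] = 10^(-1.95) = 1.12 × 10^-2 M
At equilibrium [HA] = 0.115 − 1.12 × 10^-2 = 1.04 × 10^-1 M
Ka = [H+][A-]/[HA] = (1.12 × 10^-2)² / 1.04 × 10^-1 = 1.2 × 10^-3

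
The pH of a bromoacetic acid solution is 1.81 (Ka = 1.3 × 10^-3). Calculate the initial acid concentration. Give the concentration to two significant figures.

[H+] = 10^(-1.81) = 1.55 × 10^-2 M = x
Ka = x²/(C₀ − x) ⇒ C₀ = x + x²/Ka
C₀ = 1.55 × 10^-2 + (1.55 × 10^-2)²/(1.3 × 10^-3) = 2.00 × 10^-1 M

C₀ = 2.0 × 10^-1 M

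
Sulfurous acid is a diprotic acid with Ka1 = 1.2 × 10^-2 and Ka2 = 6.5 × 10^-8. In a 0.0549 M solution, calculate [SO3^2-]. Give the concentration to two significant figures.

6.5 × 10^-8 M

First ionization gives [H+] ≈ [HSO3-] = 2.04 × 10^-2 M.
Second step: Ka2 = [H+][SO3^2-]/[HSO3-] ≈ [SO3^2-] (since [H+] ≈ [HSO3-]).
So [SO3^2-] ≈ Ka2.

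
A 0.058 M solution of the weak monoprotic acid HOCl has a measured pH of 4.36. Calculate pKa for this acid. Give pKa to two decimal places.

[H+] = 10^(-4.36) = 4.37 × 10^-5 M
At equilibrium [HA] = 0.058 − 4.37 × 10^-5 = 5.80 × 10^-2 M
Ka = [H+][A-]/[HA] = (4.37 × 10^-5)² / 5.80 × 10^-2 = 3.29 × 10^-8
pKa = -log(3.29 × 10^-8) = 7.48

pKa = 7.48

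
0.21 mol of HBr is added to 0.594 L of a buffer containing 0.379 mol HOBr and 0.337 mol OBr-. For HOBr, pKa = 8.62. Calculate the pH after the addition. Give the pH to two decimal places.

pH = 7.95

Added H+ converts OBr- to HOBr: HOBr → 0.589 mol, OBr- → 0.127 mol.
pH = pKa + log([A⁻]/[HA]) = 8.62 + log(0.127/0.589) = 8.62 -0.666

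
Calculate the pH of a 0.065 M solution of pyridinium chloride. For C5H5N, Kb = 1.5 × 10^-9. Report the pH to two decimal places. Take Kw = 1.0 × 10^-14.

C5H5NH+ is the conjugate acid of the weak base C5H5N.
Ka = Kw/Kb = 1.0×10^-14 / 1.5 × 10^-9 = 6.67 × 10^-6
Let x = [H+] at equilibrium. Ka = x²/(0.065 − x).
Assume x ≪ 0.065: x ≈ √(6.67 × 10^-6 × 0.065) = 6.58 × 10^-4 M
(x/C₀ = 1% < 5%, so the approximation holds.)
pH = −log[H+] = −log(6.58 × 10^-4) = 3.18

pH = 3.18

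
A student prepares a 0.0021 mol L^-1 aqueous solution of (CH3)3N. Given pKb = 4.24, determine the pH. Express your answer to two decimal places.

pH = 10.51

(CH3)3N + H2O ⇌ (CH3)3NH+ + OH-
Kb = 10^(−4.24) = 5.75 × 10^-5
Kb = [OH-]²/(0.0021 − [OH-]) = 5.75 × 10^-5
Here C₀/Kb ≈ 36.5, so the small-[OH-] approximation fails. Use the quadratic:
[OH-] = [−5.75e-05 + √(5.75e-05² + 4.83e-07)]/2 = 3.20 × 10^-4 M
pOH = −log(3.20 × 10^-4) = 3.49; pH = 14.00 − 3.49 = 10.51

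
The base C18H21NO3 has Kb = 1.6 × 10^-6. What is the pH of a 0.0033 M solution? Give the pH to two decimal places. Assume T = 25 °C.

pH = 9.86

C18H21NO3 + H2O ⇌ C18H22NO3+ + OH-
Let x = [OH-] at equilibrium. Kb = x²/(0.0033 − x).
Neglecting x in the denominator: x = √(1.6 × 10^-6 × 0.0033) = 7.27 × 10^-5 M
pOH = 4.14, so pH = 14.00 − pOH = 9.86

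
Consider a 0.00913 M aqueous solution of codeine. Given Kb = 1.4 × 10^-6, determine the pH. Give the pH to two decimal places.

C18H21NO3 + H2O ⇌ C18H22NO3+ + OH-
Let x = [OH-] at equilibrium. Kb = x²/(0.00913 − x).
Neglecting x in the denominator: x = √(1.4 × 10^-6 × 0.00913) = 1.13 × 10^-4 M
pOH = 3.95, so pH = 14.00 − pOH = 10.05

pH = 10.05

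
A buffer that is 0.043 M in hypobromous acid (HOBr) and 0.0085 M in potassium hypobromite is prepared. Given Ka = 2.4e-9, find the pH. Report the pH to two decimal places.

pKa = −log(2.4 × 10^-9) = 8.620
pH = pKa + log([A⁻]/[HA]) = 8.620 + log(0.0085/0.043)
pH = 8.620 + (-0.704) = 7.92

pH = 7.92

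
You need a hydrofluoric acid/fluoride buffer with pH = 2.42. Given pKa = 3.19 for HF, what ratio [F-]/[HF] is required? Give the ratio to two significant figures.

ratio = 0.17

pH = pKa + log(r) ⇒ log(r) = 2.42 − 3.19 = -0.77
r = [F-]/[HF] = 10^(-0.77) = 0.17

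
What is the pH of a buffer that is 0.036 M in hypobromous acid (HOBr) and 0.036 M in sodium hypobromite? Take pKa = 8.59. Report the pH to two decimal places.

pH = 8.59

Using pH = pKa + log([base]/[acid]) with [base]/[acid] = 0.036/0.036:
pH = 8.59 + (+0.000) = 8.59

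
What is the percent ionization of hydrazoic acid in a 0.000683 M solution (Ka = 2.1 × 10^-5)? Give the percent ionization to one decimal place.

16.1%

HN3 ⇌ N3- + H+; let x = [H+] at equilibrium.
Ka = x²/(C₀ − x); solving the quadratic gives x = 1.10 × 10^-4 M.
% ionization = x/C₀ × 100% = 1.10 × 10^-4/0.000683 × 100% = 16.1%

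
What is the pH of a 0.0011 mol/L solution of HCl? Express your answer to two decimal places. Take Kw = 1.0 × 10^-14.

pH = 2.96

HCl is a strong acid and dissociates completely, so [H+] = 0.0011 M.
pH = -log(0.0011) = 2.96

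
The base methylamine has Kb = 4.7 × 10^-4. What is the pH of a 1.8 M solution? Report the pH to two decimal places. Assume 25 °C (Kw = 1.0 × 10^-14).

CH3NH2 + H2O ⇌ CH3NH3+ + OH-
From the ICE table, Kb = [OH-]²/(1.8 − [OH-]) = 4.7 × 10^-4.
Since Kb ≪ C₀, [OH-] ≈ √(Kb·C₀) = 2.91 × 10^-2 M.
pOH = 1.54, so pH = 14.00 − pOH = 12.46

pH = 12.46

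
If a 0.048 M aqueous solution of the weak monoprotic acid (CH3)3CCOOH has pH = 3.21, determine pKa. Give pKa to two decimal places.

[H+] = 10^(-3.21) = 6.17 × 10^-4 M
At equilibrium [HA] = 0.048 − 6.17 × 10^-4 = 4.74 × 10^-2 M
Ka = [H+][A-]/[HA] = (6.17 × 10^-4)² / 4.74 × 10^-2 = 8.03 × 10^-6
pKa = -log(8.03 × 10^-6) = 5.10

pKa = 5.10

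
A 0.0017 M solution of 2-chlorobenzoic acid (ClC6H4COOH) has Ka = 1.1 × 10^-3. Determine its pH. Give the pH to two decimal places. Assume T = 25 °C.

pH = 3.03

ClC6H4COOH ⇌ ClC6H4COO- + H+
Ka = [H+]²/(0.0017 − [H+]) = 1.1 × 10^-3
[H+] is not negligible relative to C₀; solve [H+]² + 0.0011·[H+] − 1.87e-06 = 0.
[H+] = (−Ka + √(Ka² + 4·Ka·C₀))/2 = 9.24 × 10^-4 M
pH = −log(9.24 × 10^-4) = 3.03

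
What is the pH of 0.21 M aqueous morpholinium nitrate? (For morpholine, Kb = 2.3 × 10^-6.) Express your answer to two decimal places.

C4H8ONH2+ is the conjugate acid of the weak base C4H8ONH.
Ka = Kw/Kb = 1.0×10^-14 / 2.3 × 10^-6 = 4.35 × 10^-9
Ka = [H+]²/(0.21 − [H+]) = 4.35 × 10^-9
Assume [H+] ≪ 0.21: [H+] ≈ √(4.35 × 10^-9 × 0.21) = 3.02 × 10^-5 M
pH = −log(3.02 × 10^-5) = 4.52

pH = 4.52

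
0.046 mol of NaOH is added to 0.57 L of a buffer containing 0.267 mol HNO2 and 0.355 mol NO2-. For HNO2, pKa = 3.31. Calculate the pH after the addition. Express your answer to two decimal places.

OH- converts HNO2 to NO2-: HNO2 → 0.221 mol, NO2- → 0.401 mol.
pH = pKa + log(n_NO2-/n_HNO2) = 3.31 + log(0.401/0.221) = 3.31 + (+0.259)

pH = 3.57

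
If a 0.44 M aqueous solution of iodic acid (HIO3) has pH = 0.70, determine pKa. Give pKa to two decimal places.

pKa = 0.78

[H+] = 10^(-0.70) = 2.00 × 10^-1 M
At equilibrium [HA] = 0.44 − 2.00 × 10^-1 = 2.40 × 10^-1 M
Ka = [H+][A-]/[HA] = (2.00 × 10^-1)² / 2.40 × 10^-1 = 1.67 × 10^-1
pKa = -log(1.67 × 10^-1) = 0.78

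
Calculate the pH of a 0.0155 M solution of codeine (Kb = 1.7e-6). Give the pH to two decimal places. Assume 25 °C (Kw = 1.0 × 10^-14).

pH = 10.21

C18H21NO3 + H2O ⇌ C18H22NO3+ + OH-
Kb = [OH-]²/(0.0155 − [OH-]) = 1.7 × 10^-6
Since Kb ≪ C₀, [OH-] ≈ √(Kb·C₀) = 1.62 × 10^-4 M.
([OH-]/C₀ = 1% < 5%, so the approximation holds.)
pOH = 3.79, so pH = 14.00 − pOH = 10.21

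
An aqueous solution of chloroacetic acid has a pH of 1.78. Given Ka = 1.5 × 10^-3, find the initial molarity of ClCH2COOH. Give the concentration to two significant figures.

C₀ = 2.0 × 10^-1 M

[H+] = 10^(-1.78) = 1.66 × 10^-2 M = x
Ka = x²/(C₀ − x) ⇒ C₀ = x + x²/Ka
C₀ = 1.66 × 10^-2 + (1.66 × 10^-2)²/(1.5 × 10^-3) = 2.00 × 10^-1 M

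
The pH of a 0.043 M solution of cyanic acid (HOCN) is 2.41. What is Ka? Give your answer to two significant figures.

[H+] = 10^(-2.41) = 3.89 × 10^-3 M
At equilibrium [HA] = 0.043 − 3.89 × 10^-3 = 3.91 × 10^-2 M
Ka = [H+][A-]/[HA] = (3.89 × 10^-3)² / 3.91 × 10^-2 = 3.9 × 10^-4

Ka = 3.9 × 10^-4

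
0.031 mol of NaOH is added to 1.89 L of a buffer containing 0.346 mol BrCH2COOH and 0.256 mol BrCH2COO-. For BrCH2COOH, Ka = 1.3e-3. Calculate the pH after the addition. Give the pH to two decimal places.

OH- converts BrCH2COOH to BrCH2COO-: BrCH2COOH → 0.315 mol, BrCH2COO- → 0.287 mol.
pKa = −log(1.3 × 10^-3) = 2.886
Henderson–Hasselbalch with mole ratio 0.287/0.315: pH = 2.886 + (-0.040)

pH = 2.85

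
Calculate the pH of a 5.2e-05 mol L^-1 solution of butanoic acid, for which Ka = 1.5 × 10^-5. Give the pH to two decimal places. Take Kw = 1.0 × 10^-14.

pH = 4.67

CH3(CH2)2COOH ⇌ CH3(CH2)2COO- + H+
Ka = [H+]²/(5.2e-05 − [H+]) = 1.5 × 10^-5
[H+] is not negligible relative to C₀; solve [H+]² + 1.5e-05·[H+] − 7.8e-10 = 0.
[H+] = (−Ka + √(Ka² + 4·Ka·C₀))/2 = 2.14 × 10^-5 M
pH = −log(2.14 × 10^-5) = 4.67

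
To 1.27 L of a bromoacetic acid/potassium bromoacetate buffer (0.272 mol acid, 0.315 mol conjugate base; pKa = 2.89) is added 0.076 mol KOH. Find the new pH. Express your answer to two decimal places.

After neutralization: n(BrCH2COOH) = 0.196 mol, n(BrCH2COO-) = 0.391 mol.
Henderson–Hasselbalch with mole ratio 0.391/0.196: pH = 2.89 + (+0.300)

pH = 3.19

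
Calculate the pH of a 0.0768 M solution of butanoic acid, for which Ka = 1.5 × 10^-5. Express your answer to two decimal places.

pH = 2.97

CH3(CH2)2COOH ⇌ CH3(CH2)2COO- + H+
Ka = [H+]²/(0.0768 − [H+]) = 1.5 × 10^-5
Assume [H+] ≪ 0.0768: [H+] ≈ √(1.5 × 10^-5 × 0.0768) = 1.07 × 10^-3 M
Check: 1.4% ionized — well under 5%, approximation valid.
pH = −log(1.07 × 10^-3) = 2.97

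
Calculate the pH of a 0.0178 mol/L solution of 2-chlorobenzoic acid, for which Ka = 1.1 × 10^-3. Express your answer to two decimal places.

pH = 2.41

ClC6H4COOH ⇌ ClC6H4COO- + H+
From the ICE table, Ka = x²/(0.0178 − x) = 1.1 × 10^-3.
The 5% rule fails; solving x² + Ka·x − Ka·C₀ = 0 exactly:
x = [−0.0011 + √(0.0011² + 7.83e-05)]/2 = 3.91 × 10^-3 M
pH = −log(3.91 × 10^-3) = 2.41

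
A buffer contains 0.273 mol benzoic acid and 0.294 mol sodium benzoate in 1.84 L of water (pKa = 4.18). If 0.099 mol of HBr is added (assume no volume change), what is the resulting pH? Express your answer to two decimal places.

Added H+ converts C6H5COO- to C6H5COOH: C6H5COOH → 0.372 mol, C6H5COO- → 0.195 mol.
pH = pKa + log(n_C6H5COO-/n_C6H5COOH) = 4.18 + log(0.195/0.372) = 4.18 + (-0.281)

pH = 3.90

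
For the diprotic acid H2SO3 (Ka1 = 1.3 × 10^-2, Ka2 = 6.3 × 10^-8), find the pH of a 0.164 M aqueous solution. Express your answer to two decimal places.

Ka1 ≫ Ka2, so treat the first dissociation as the only significant source of H+.
Ka1 = x²/(0.164 − x) = 1.3 × 10^-2
Solving the quadratic: x = (−Ka1 + √(Ka1² + 4·Ka1·C₀))/2 = 4.01 × 10^-2 M
pH = −log(4.01 × 10^-2) = 1.40

pH = 1.40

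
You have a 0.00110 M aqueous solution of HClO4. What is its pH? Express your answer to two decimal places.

pH = 2.96

HClO4 is a strong acid and dissociates completely, so [H+] = 0.00110 M.
pH = -log(0.0011) = 2.96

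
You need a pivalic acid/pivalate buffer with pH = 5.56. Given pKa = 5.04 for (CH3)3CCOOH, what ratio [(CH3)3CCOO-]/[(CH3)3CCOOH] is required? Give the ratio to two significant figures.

pH = pKa + log(r) ⇒ log(r) = 5.56 − 5.04 = +0.52
r = [(CH3)3CCOO-]/[(CH3)3CCOOH] = 10^(+0.52) = 3.31

ratio = 3.3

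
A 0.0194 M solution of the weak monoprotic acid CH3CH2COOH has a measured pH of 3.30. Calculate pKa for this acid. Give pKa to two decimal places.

[H+] = 10^(-3.30) = 5.01 × 10^-4 M
At equilibrium [HA] = 0.0194 − 5.01 × 10^-4 = 1.89 × 10^-2 M
Ka = [H+][A-]/[HA] = (5.01 × 10^-4)² / 1.89 × 10^-2 = 1.33 × 10^-5
pKa = -log(1.33 × 10^-5) = 4.88

pKa = 4.88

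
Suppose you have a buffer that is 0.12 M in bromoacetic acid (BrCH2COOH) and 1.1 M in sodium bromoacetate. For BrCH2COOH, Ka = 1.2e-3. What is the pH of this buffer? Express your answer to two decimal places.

pKa = −log(1.2 × 10^-3) = 2.921
pH = pKa + log([A⁻]/[HA]) = 2.921 + log(1.1/0.12)
pH = 2.921 + (+0.962) = 3.88

pH = 3.88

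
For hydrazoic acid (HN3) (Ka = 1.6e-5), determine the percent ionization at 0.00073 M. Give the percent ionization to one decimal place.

HN3 ⇌ N3- + H+; let x = [H+] at equilibrium.
Ka = x²/(C₀ − x); solving the quadratic gives x = 1.00 × 10^-4 M.
Fraction ionized = 1.00 × 10^-4 / 0.00073 = 0.1370 → 13.7%

13.7%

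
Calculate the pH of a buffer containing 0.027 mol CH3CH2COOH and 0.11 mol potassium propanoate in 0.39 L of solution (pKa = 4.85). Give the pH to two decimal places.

Using pH = pKa + log([base]/[acid]) with [base]/[acid] = 0.11/0.027:
pH = 4.85 + (+0.610) = 5.46

pH = 5.46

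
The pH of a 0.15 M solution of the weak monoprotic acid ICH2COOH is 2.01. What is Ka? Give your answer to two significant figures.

[H+] = 10^(-2.01) = 9.77 × 10^-3 M
At equilibrium [HA] = 0.15 − 9.77 × 10^-3 = 1.40 × 10^-1 M
Ka = [H+][A-]/[HA] = (9.77 × 10^-3)² / 1.40 × 10^-1 = 6.8 × 10^-4

Ka = 6.8 × 10^-4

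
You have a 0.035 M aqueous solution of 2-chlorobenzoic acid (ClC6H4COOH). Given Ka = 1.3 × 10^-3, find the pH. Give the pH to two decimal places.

ClC6H4COOH ⇌ ClC6H4COO- + H+
Ka = x²/(0.035 − x) = 1.3 × 10^-3
x is not negligible relative to C₀; solve x² + 0.0013·x − 4.55e-05 = 0.
x = [−0.0013 + √(0.0013² + 0.000182)]/2 = 6.13 × 10^-3 M
pH = −log(6.13 × 10^-3) = 2.21

pH = 2.21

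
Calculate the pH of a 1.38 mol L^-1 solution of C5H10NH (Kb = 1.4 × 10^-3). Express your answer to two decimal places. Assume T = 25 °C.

pH = 12.64

C5H10NH + H2O ⇌ C5H10NH2+ + OH-
Kb = [OH-]²/(1.38 − [OH-]) = 1.4 × 10^-3
Neglecting [OH-] in the denominator: [OH-] = √(1.4 × 10^-3 × 1.38) = 4.40 × 10^-2 M
pOH = −log(4.40 × 10^-2) = 1.36; pH = 14.00 − 1.36 = 12.64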